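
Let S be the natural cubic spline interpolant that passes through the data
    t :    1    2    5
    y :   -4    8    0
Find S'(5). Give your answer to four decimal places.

With σ_i denoting the second derivative at x_i, h_i = 1, 3, and Δ_i = (y_(i+1) − y_i)/h_i = 12, -8/3:
  1·σ_0 + 8·σ_1 + 3·σ_2 = 6(Δ_1 - Δ_0) = -88
Natural end conditions: σ_0 = σ_2 = 0.
Hence σ_0 = 0, σ_1 = -11, σ_2 = 0.
On [2, 5], S'(t) = b_1 + 2c_1·(t - 2) + 3d_1·(t - 2)² with b_1 = Δ_1 - h_1(2σ_1 + σ_2)/6 = 25/3, c_1 = σ_1/2 = -11/2, d_1 = (σ_2 - σ_1)/(6h_1) = 11/18. So S'(5) = -49/6.

-8.1667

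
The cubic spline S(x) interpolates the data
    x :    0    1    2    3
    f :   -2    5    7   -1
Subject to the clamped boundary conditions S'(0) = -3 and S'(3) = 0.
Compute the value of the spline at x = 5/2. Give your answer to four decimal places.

Put M_i = S'' at the i-th knot. Here h = (1, 1, 1) and Δ = (7, 2, -8), so the interior equations h_(i-1)·M_(i-1) + 2(h_(i-1)+h_i)·M_i + h_i·M_(i+1) = 6(Δ_i − Δ_(i-1)) read
  1·M_0 + 4·M_1 + 1·M_2 = 6(Δ_1 - Δ_0) = -30
  1·M_1 + 4·M_2 + 1·M_3 = 6(Δ_2 - Δ_1) = -60
Clamped end conditions give two more equations: 2h_0·M_0 + h_0·M_1 = 6(Δ_0 - S'(0)) = 60 and h_2·M_2 + 2h_2·M_3 = 6(S'(3) - Δ_2) = 48.
Solving: M_0 = 178/5, M_1 = -56/5, M_2 = -104/5, M_3 = 172/5.
On [2, 3], S(x) = 7 - 34/5·(x - 2) - 52/5·(x - 2)² + 46/5·(x - 2)³.
With (x - 2) = 1/2: S(5/2) = 43/20.

2.1500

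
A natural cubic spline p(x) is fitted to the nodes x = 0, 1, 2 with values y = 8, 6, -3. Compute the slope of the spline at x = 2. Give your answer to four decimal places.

-10.7500

Write M_i for p''(x_i). With h_i = 1, 1 and divided differences Δ_i = -2, -9, the continuity of p' gives the tridiagonal system
  1·M_0 + 4·M_1 + 1·M_2 = 6(Δ_1 - Δ_0) = -42
Natural end conditions: M_0 = M_2 = 0.
Solving the tridiagonal system: M_0 = 0, M_1 = -21/2, M_2 = 0.
On [1, 2], p'(x) = b_1 + 2c_1·(x - 1) + 3d_1·(x - 1)² with b_1 = Δ_1 - h_1(2M_1 + M_2)/6 = -11/2, c_1 = M_1/2 = -21/4, d_1 = (M_2 - M_1)/(6h_1) = 7/4. So p'(2) = -43/4.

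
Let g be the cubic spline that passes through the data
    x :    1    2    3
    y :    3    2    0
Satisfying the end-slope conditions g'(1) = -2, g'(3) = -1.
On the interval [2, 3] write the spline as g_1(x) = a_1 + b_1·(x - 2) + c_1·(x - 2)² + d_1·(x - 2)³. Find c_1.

-2

With M_i denoting the second derivative at x_i, h_i = 1, 1, and Δ_i = (y_(i+1) − y_i)/h_i = -1, -2:
  1·M_0 + 4·M_1 + 1·M_2 = 6(Δ_1 - Δ_0) = -6
Clamped end conditions give two more equations: 2h_0·M_0 + h_0·M_1 = 6(Δ_0 - g'(1)) = 6 and h_1·M_1 + 2h_1·M_2 = 6(g'(3) - Δ_1) = 6.
Forward elimination and back-substitution give M_0 = 5, M_1 = -4, M_2 = 5.
On [2, 3], with g_1(x) = a_1 + b_1·(x - 2) + c_1·(x - 2)² + d_1·(x - 2)³: c_1 = M_1/2 = -2, d_1 = (M_2 - M_1)/(6h_1) = 3/2, b_1 = Δ_1 - h_1(2M_1 + M_2)/6 = -3/2.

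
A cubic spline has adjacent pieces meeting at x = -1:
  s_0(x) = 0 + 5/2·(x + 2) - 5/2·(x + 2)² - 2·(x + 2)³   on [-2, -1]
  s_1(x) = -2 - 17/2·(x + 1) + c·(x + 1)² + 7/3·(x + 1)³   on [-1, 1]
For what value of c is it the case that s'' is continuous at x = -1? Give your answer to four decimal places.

-8.5000

s_0''(x) = -5 - 12·(x + 2), so s_0''(-1) = -17. On the right, s_1''(-1) = 2c, so c = -17/2.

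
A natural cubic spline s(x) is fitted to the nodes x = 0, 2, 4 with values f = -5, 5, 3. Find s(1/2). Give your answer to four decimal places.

Write M_i for s''(x_i). With h_i = 2, 2 and divided differences Δ_i = 5, -1, the continuity of s' gives the tridiagonal system
  2·M_0 + 8·M_1 + 2·M_2 = 6(Δ_1 - Δ_0) = -36
Natural end conditions: M_0 = M_2 = 0.
Forward elimination and back-substitution give M_0 = 0, M_1 = -9/2, M_2 = 0.
On [0, 2], s(x) = -5 + 13/2·x + 0·x² - 3/8·x³.
With x = 1/2: s(1/2) = -115/64.

-1.7969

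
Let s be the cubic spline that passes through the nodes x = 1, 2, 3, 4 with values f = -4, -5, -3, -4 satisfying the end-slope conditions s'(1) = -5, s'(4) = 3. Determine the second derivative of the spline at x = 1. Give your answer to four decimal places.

9.7333

Let M_i = s''(x_i). Step sizes h_i = 1, 1, 1; slopes of the chords Δ_i = (y_(i+1) - y_i)/h_i = -1, 2, -1.
  1·M_0 + 4·M_1 + 1·M_2 = 6(Δ_1 - Δ_0) = 18
  1·M_1 + 4·M_2 + 1·M_3 = 6(Δ_2 - Δ_1) = -18
Clamped end conditions give two more equations: 2h_0·M_0 + h_0·M_1 = 6(Δ_0 - s'(1)) = 24 and h_2·M_2 + 2h_2·M_3 = 6(s'(4) - Δ_2) = 24.
Solving the tridiagonal system: M_0 = 146/15, M_1 = 68/15, M_2 = -148/15, M_3 = 254/15.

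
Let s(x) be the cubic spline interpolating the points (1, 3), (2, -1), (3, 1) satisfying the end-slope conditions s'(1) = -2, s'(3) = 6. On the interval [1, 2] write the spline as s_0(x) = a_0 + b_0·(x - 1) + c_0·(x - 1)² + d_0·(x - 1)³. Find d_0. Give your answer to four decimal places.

Let m_i = s''(x_i). Step sizes h_i = 1, 1; slopes of the chords Δ_i = (y_(i+1) - y_i)/h_i = -4, 2.
  1·m_0 + 4·m_1 + 1·m_2 = 6(Δ_1 - Δ_0) = 36
Clamped end conditions give two more equations: 2h_0·m_0 + h_0·m_1 = 6(Δ_0 - s'(1)) = -12 and h_1·m_1 + 2h_1·m_2 = 6(s'(3) - Δ_1) = 24.
Forward elimination and back-substitution give m_0 = -11, m_1 = 10, m_2 = 7.
On [1, 2], with s_0(x) = a_0 + b_0·(x - 1) + c_0·(x - 1)² + d_0·(x - 1)³: c_0 = m_0/2 = -11/2, d_0 = (m_1 - m_0)/(6h_0) = 7/2, b_0 = Δ_0 - h_0(2m_0 + m_1)/6 = -2.

3.5000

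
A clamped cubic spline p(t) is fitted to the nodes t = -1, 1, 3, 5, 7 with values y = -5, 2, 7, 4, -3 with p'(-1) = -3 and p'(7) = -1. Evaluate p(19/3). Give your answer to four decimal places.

-1.4206

Let m_i = p''(x_i). Step sizes h_i = 2, 2, 2, 2; slopes of the chords Δ_i = (y_(i+1) - y_i)/h_i = 7/2, 5/2, -3/2, -7/2.
  2·m_0 + 8·m_1 + 2·m_2 = 6(Δ_1 - Δ_0) = -6
  2·m_1 + 8·m_2 + 2·m_3 = 6(Δ_2 - Δ_1) = -24
  2·m_2 + 8·m_3 + 2·m_4 = 6(Δ_3 - Δ_2) = -12
Clamped end conditions give two more equations: 2h_0·m_0 + h_0·m_1 = 6(Δ_0 - p'(-1)) = 39 and h_3·m_3 + 2h_3·m_4 = 6(p'(7) - Δ_3) = 15.
Forward elimination and back-substitution give m_0 = 635/56, m_1 = -89/28, m_2 = -13/8, m_3 = -65/28, m_4 = 275/56.
On [5, 7], p(t) = 4 - 201/56·(t - 5) - 65/56·(t - 5)² + 135/224·(t - 5)³.
With (t - 5) = 4/3: p(19/3) = -179/126.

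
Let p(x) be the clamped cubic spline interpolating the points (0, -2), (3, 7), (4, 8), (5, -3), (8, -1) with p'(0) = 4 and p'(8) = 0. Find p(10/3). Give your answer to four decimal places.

8.3013

Write M_i for p''(x_i). With h_i = 3, 1, 1, 3 and divided differences Δ_i = 3, 1, -11, 2/3, the continuity of p' gives the tridiagonal system
  3·M_0 + 8·M_1 + 1·M_2 = 6(Δ_1 - Δ_0) = -12
  1·M_1 + 4·M_2 + 1·M_3 = 6(Δ_2 - Δ_1) = -72
  1·M_2 + 8·M_3 + 3·M_4 = 6(Δ_3 - Δ_2) = 70
Clamped end conditions give two more equations: 2h_0·M_0 + h_0·M_1 = 6(Δ_0 - p'(0)) = -6 and h_3·M_3 + 2h_3·M_4 = 6(p'(8) - Δ_3) = -4.
Forward elimination and back-substitution give M_0 = -209/104, M_1 = 105/52, M_2 = -177/8, M_3 = 753/52, M_4 = -2467/312.
On [3, 4], p(x) = 7 + 835/208·(x - 3) + 105/104·(x - 3)² - 837/208·(x - 3)³.
With (x - 3) = 1/3: p(10/3) = 1295/156.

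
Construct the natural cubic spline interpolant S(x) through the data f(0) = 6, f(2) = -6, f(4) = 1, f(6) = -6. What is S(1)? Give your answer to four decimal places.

-2.2500

With M_i denoting the second derivative at x_i, h_i = 2, 2, 2, and Δ_i = (y_(i+1) − y_i)/h_i = -6, 7/2, -7/2:
  2·M_0 + 8·M_1 + 2·M_2 = 6(Δ_1 - Δ_0) = 57
  2·M_1 + 8·M_2 + 2·M_3 = 6(Δ_2 - Δ_1) = -42
Natural end conditions: M_0 = M_3 = 0.
Forward elimination and back-substitution give M_0 = 0, M_1 = 9, M_2 = -15/2, M_3 = 0.
On [0, 2], S(x) = 6 - 9·x + 0·x² + 3/4·x³.
With x = 1: S(1) = -9/4.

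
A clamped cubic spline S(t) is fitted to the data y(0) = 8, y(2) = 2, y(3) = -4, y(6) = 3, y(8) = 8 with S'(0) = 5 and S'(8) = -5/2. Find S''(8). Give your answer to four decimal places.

Let M_i = S''(x_i). Step sizes h_i = 2, 1, 3, 2; slopes of the chords Δ_i = (y_(i+1) - y_i)/h_i = -3, -6, 7/3, 5/2.
  2·M_0 + 6·M_1 + 1·M_2 = 6(Δ_1 - Δ_0) = -18
  1·M_1 + 8·M_2 + 3·M_3 = 6(Δ_2 - Δ_1) = 50
  3·M_2 + 10·M_3 + 2·M_4 = 6(Δ_3 - Δ_2) = 1
Clamped end conditions give two more equations: 2h_0·M_0 + h_0·M_1 = 6(Δ_0 - S'(0)) = -48 and h_3·M_3 + 2h_3·M_4 = 6(S'(8) - Δ_3) = -30.
Solving: M_0 = -610/51, M_1 = -4/51, M_2 = 326/51, M_3 = -6/17, M_4 = -249/34.

-7.3235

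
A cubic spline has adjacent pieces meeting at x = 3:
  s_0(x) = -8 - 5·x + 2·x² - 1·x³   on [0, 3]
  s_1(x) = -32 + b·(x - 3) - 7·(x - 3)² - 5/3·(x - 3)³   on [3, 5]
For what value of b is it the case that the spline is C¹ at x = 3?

s_0'(x) = -5 + 4·x - 3·x², so s_0'(3) = -20. On the right, s_1'(3) = b, so b = -20.

-20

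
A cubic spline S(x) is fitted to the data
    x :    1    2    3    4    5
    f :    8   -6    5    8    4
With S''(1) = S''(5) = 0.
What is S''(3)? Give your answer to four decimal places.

-21.4286

Let M_i = S''(x_i). Step sizes h_i = 1, 1, 1, 1; slopes of the chords Δ_i = (y_(i+1) - y_i)/h_i = -14, 11, 3, -4.
  1·M_0 + 4·M_1 + 1·M_2 = 6(Δ_1 - Δ_0) = 150
  1·M_1 + 4·M_2 + 1·M_3 = 6(Δ_2 - Δ_1) = -48
  1·M_2 + 4·M_3 + 1·M_4 = 6(Δ_3 - Δ_2) = -42
Natural end conditions: M_0 = M_4 = 0.
Hence M_0 = 0, M_1 = 300/7, M_2 = -150/7, M_3 = -36/7, M_4 = 0.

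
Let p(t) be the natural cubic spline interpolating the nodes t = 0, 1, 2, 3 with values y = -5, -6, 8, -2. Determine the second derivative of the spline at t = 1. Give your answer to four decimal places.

33.6000

Write m_i for p''(x_i). With h_i = 1, 1, 1 and divided differences Δ_i = -1, 14, -10, the continuity of p' gives the tridiagonal system
  1·m_0 + 4·m_1 + 1·m_2 = 6(Δ_1 - Δ_0) = 90
  1·m_1 + 4·m_2 + 1·m_3 = 6(Δ_2 - Δ_1) = -144
Natural end conditions: m_0 = m_3 = 0.
Solving: m_0 = 0, m_1 = 168/5, m_2 = -222/5, m_3 = 0.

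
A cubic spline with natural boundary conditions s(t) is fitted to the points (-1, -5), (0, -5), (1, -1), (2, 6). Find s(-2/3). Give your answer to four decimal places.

-5.2568

Put σ_i = s'' at the i-th knot. Here h = (1, 1, 1) and Δ = (0, 4, 7), so the interior equations h_(i-1)·σ_(i-1) + 2(h_(i-1)+h_i)·σ_i + h_i·σ_(i+1) = 6(Δ_i − Δ_(i-1)) read
  1·σ_0 + 4·σ_1 + 1·σ_2 = 6(Δ_1 - Δ_0) = 24
  1·σ_1 + 4·σ_2 + 1·σ_3 = 6(Δ_2 - Δ_1) = 18
Natural end conditions: σ_0 = σ_3 = 0.
Solving the tridiagonal system: σ_0 = 0, σ_1 = 26/5, σ_2 = 16/5, σ_3 = 0.
On [-1, 0], s(t) = -5 - 13/15·(t + 1) + 0·(t + 1)² + 13/15·(t + 1)³.
With (t + 1) = 1/3: s(-2/3) = -2129/405.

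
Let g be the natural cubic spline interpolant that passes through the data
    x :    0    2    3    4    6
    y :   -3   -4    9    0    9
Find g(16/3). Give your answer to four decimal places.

1.9057

With σ_i denoting the second derivative at x_i, h_i = 2, 1, 1, 2, and Δ_i = (y_(i+1) − y_i)/h_i = -1/2, 13, -9, 9/2:
  2·σ_0 + 6·σ_1 + 1·σ_2 = 6(Δ_1 - Δ_0) = 81
  1·σ_1 + 4·σ_2 + 1·σ_3 = 6(Δ_2 - Δ_1) = -132
  1·σ_2 + 6·σ_3 + 2·σ_4 = 6(Δ_3 - Δ_2) = 81
Natural end conditions: σ_0 = σ_4 = 0.
Solving: σ_0 = 0, σ_1 = 228/11, σ_2 = -477/11, σ_3 = 228/11, σ_4 = 0.
On [4, 6], g(x) = 0 - 205/22·(x - 4) + 114/11·(x - 4)² - 19/11·(x - 4)³.
With (x - 4) = 4/3: g(16/3) = 566/297.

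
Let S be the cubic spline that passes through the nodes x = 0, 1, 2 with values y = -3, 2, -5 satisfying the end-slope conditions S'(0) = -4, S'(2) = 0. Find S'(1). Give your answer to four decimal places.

-0.5000

With M_i denoting the second derivative at x_i, h_i = 1, 1, and Δ_i = (y_(i+1) − y_i)/h_i = 5, -7:
  1·M_0 + 4·M_1 + 1·M_2 = 6(Δ_1 - Δ_0) = -72
Clamped end conditions give two more equations: 2h_0·M_0 + h_0·M_1 = 6(Δ_0 - S'(0)) = 54 and h_1·M_1 + 2h_1·M_2 = 6(S'(2) - Δ_1) = 42.
Solving the tridiagonal system: M_0 = 47, M_1 = -40, M_2 = 41.
On [1, 2], S'(x) = b_1 + 2c_1·(x - 1) + 3d_1·(x - 1)² with b_1 = Δ_1 - h_1(2M_1 + M_2)/6 = -1/2, c_1 = M_1/2 = -20, d_1 = (M_2 - M_1)/(6h_1) = 27/2. So S'(1) = -1/2.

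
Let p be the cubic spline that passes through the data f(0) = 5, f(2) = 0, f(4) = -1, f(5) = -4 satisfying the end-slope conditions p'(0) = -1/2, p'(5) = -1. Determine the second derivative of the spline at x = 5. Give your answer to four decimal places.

8.6522

With M_i denoting the second derivative at x_i, h_i = 2, 2, 1, and Δ_i = (y_(i+1) − y_i)/h_i = -5/2, -1/2, -3:
  2·M_0 + 8·M_1 + 2·M_2 = 6(Δ_1 - Δ_0) = 12
  2·M_1 + 6·M_2 + 1·M_3 = 6(Δ_2 - Δ_1) = -15
Clamped end conditions give two more equations: 2h_0·M_0 + h_0·M_1 = 6(Δ_0 - p'(0)) = -12 and h_2·M_2 + 2h_2·M_3 = 6(p'(5) - Δ_2) = 12.
Solving: M_0 = -116/23, M_1 = 94/23, M_2 = -122/23, M_3 = 199/23.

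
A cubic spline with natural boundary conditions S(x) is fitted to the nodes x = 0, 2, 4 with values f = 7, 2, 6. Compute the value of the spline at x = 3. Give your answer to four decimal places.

3.1563

Put σ_i = S'' at the i-th knot. Here h = (2, 2) and Δ = (-5/2, 2), so the interior equations h_(i-1)·σ_(i-1) + 2(h_(i-1)+h_i)·σ_i + h_i·σ_(i+1) = 6(Δ_i − Δ_(i-1)) read
  2·σ_0 + 8·σ_1 + 2·σ_2 = 6(Δ_1 - Δ_0) = 27
Natural end conditions: σ_0 = σ_2 = 0.
Solving the tridiagonal system: σ_0 = 0, σ_1 = 27/8, σ_2 = 0.
On [2, 4], S(x) = 2 - 1/4·(x - 2) + 27/16·(x - 2)² - 9/32·(x - 2)³.
With (x - 2) = 1: S(3) = 101/32.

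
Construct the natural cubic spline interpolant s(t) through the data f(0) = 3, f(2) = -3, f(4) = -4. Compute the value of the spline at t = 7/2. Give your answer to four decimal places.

-4.0430

Let m_i = s''(x_i). Step sizes h_i = 2, 2; slopes of the chords Δ_i = (y_(i+1) - y_i)/h_i = -3, -1/2.
  2·m_0 + 8·m_1 + 2·m_2 = 6(Δ_1 - Δ_0) = 15
Natural end conditions: m_0 = m_2 = 0.
Forward elimination and back-substitution give m_0 = 0, m_1 = 15/8, m_2 = 0.
On [2, 4], s(t) = -3 - 7/4·(t - 2) + 15/16·(t - 2)² - 5/32·(t - 2)³.
With (t - 2) = 3/2: s(7/2) = -1035/256.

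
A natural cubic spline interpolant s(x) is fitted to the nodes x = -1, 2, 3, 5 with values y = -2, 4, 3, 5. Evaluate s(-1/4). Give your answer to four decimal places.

0.3976

Let m_i = s''(x_i). Step sizes h_i = 3, 1, 2; slopes of the chords Δ_i = (y_(i+1) - y_i)/h_i = 2, -1, 1.
  3·m_0 + 8·m_1 + 1·m_2 = 6(Δ_1 - Δ_0) = -18
  1·m_1 + 6·m_2 + 2·m_3 = 6(Δ_2 - Δ_1) = 12
Natural end conditions: m_0 = m_3 = 0.
Forward elimination and back-substitution give m_0 = 0, m_1 = -120/47, m_2 = 114/47, m_3 = 0.
On [-1, 2], s(x) = -2 + 154/47·(x + 1) + 0·(x + 1)² - 20/141·(x + 1)³.
With (x + 1) = 3/4: s(-1/4) = 299/752.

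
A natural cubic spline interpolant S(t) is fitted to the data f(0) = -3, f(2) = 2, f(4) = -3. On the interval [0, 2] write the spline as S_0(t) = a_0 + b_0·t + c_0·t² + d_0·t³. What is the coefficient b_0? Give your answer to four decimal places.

3.7500

Write m_i for S''(x_i). With h_i = 2, 2 and divided differences Δ_i = 5/2, -5/2, the continuity of S' gives the tridiagonal system
  2·m_0 + 8·m_1 + 2·m_2 = 6(Δ_1 - Δ_0) = -30
Natural end conditions: m_0 = m_2 = 0.
Solving the tridiagonal system: m_0 = 0, m_1 = -15/4, m_2 = 0.
On [0, 2], with S_0(t) = a_0 + b_0·t + c_0·t² + d_0·t³: c_0 = m_0/2 = 0, d_0 = (m_1 - m_0)/(6h_0) = -5/16, b_0 = Δ_0 - h_0(2m_0 + m_1)/6 = 15/4.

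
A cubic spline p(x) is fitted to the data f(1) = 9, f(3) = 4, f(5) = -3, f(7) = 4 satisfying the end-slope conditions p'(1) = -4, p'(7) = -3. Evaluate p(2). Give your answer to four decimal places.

Let m_i = p''(x_i). Step sizes h_i = 2, 2, 2; slopes of the chords Δ_i = (y_(i+1) - y_i)/h_i = -5/2, -7/2, 7/2.
  2·m_0 + 8·m_1 + 2·m_2 = 6(Δ_1 - Δ_0) = -6
  2·m_1 + 8·m_2 + 2·m_3 = 6(Δ_2 - Δ_1) = 42
Clamped end conditions give two more equations: 2h_0·m_0 + h_0·m_1 = 6(Δ_0 - p'(1)) = 9 and h_2·m_2 + 2h_2·m_3 = 6(p'(7) - Δ_2) = -39.
Solving the tridiagonal system: m_0 = 133/30, m_1 = -131/30, m_2 = 301/30, m_3 = -443/30.
On [1, 3], p(x) = 9 - 4·(x - 1) + 133/60·(x - 1)² - 11/15·(x - 1)³.
With (x - 1) = 1: p(2) = 389/60.

6.4833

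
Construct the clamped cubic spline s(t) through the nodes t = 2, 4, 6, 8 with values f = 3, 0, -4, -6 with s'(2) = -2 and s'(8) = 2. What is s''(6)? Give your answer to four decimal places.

-0.2667

Write M_i for s''(x_i). With h_i = 2, 2, 2 and divided differences Δ_i = -3/2, -2, -1, the continuity of s' gives the tridiagonal system
  2·M_0 + 8·M_1 + 2·M_2 = 6(Δ_1 - Δ_0) = -3
  2·M_1 + 8·M_2 + 2·M_3 = 6(Δ_2 - Δ_1) = 6
Clamped end conditions give two more equations: 2h_0·M_0 + h_0·M_1 = 6(Δ_0 - s'(2)) = 3 and h_2·M_2 + 2h_2·M_3 = 6(s'(8) - Δ_2) = 18.
Solving: M_0 = 31/30, M_1 = -17/30, M_2 = -4/15, M_3 = 139/30.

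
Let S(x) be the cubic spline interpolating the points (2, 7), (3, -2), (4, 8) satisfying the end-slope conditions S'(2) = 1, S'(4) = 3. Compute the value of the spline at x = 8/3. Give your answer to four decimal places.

Put σ_i = S'' at the i-th knot. Here h = (1, 1) and Δ = (-9, 10), so the interior equations h_(i-1)·σ_(i-1) + 2(h_(i-1)+h_i)·σ_i + h_i·σ_(i+1) = 6(Δ_i − Δ_(i-1)) read
  1·σ_0 + 4·σ_1 + 1·σ_2 = 6(Δ_1 - Δ_0) = 114
Clamped end conditions give two more equations: 2h_0·σ_0 + h_0·σ_1 = 6(Δ_0 - S'(2)) = -60 and h_1·σ_1 + 2h_1·σ_2 = 6(S'(4) - Δ_1) = -42.
Forward elimination and back-substitution give σ_0 = -115/2, σ_1 = 55, σ_2 = -97/2.
On [2, 3], S(x) = 7 + 1·(x - 2) - 115/4·(x - 2)² + 75/4·(x - 2)³.
With (x - 2) = 2/3: S(8/3) = 4/9.

0.4444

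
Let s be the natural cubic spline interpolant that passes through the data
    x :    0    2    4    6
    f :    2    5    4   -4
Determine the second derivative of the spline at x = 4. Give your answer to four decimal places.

Let M_i = s''(x_i). Step sizes h_i = 2, 2, 2; slopes of the chords Δ_i = (y_(i+1) - y_i)/h_i = 3/2, -1/2, -4.
  2·M_0 + 8·M_1 + 2·M_2 = 6(Δ_1 - Δ_0) = -12
  2·M_1 + 8·M_2 + 2·M_3 = 6(Δ_2 - Δ_1) = -21
Natural end conditions: M_0 = M_3 = 0.
Forward elimination and back-substitution give M_0 = 0, M_1 = -9/10, M_2 = -12/5, M_3 = 0.

-2.4000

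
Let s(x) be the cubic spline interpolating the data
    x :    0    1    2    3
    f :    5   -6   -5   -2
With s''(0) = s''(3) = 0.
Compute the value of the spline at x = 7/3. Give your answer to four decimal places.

Write M_i for s''(x_i). With h_i = 1, 1, 1 and divided differences Δ_i = -11, 1, 3, the continuity of s' gives the tridiagonal system
  1·M_0 + 4·M_1 + 1·M_2 = 6(Δ_1 - Δ_0) = 72
  1·M_1 + 4·M_2 + 1·M_3 = 6(Δ_2 - Δ_1) = 12
Natural end conditions: M_0 = M_3 = 0.
Solving: M_0 = 0, M_1 = 92/5, M_2 = -8/5, M_3 = 0.
On [2, 3], s(x) = -5 + 53/15·(x - 2) - 4/5·(x - 2)² + 4/15·(x - 2)³.
With (x - 2) = 1/3: s(7/3) = -316/81.

-3.9012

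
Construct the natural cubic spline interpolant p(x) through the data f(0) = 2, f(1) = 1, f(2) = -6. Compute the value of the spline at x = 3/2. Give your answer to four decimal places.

Write M_i for p''(x_i). With h_i = 1, 1 and divided differences Δ_i = -1, -7, the continuity of p' gives the tridiagonal system
  1·M_0 + 4·M_1 + 1·M_2 = 6(Δ_1 - Δ_0) = -36
Natural end conditions: M_0 = M_2 = 0.
Solving the tridiagonal system: M_0 = 0, M_1 = -9, M_2 = 0.
On [1, 2], p(x) = 1 - 4·(x - 1) - 9/2·(x - 1)² + 3/2·(x - 1)³.
With (x - 1) = 1/2: p(3/2) = -31/16.

-1.9375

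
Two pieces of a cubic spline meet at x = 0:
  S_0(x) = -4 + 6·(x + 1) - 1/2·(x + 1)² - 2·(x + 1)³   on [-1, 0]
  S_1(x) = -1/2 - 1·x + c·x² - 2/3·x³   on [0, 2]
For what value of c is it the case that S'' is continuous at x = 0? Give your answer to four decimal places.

S_0''(x) = -1 - 12·(x + 1), so S_0''(0) = -13. On the right, S_1''(0) = 2c, so c = -13/2.

-6.5000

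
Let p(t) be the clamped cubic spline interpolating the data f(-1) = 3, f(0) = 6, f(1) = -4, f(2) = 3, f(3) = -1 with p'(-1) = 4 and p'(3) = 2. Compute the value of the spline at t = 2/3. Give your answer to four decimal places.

Put M_i = p'' at the i-th knot. Here h = (1, 1, 1, 1) and Δ = (3, -10, 7, -4), so the interior equations h_(i-1)·M_(i-1) + 2(h_(i-1)+h_i)·M_i + h_i·M_(i+1) = 6(Δ_i − Δ_(i-1)) read
  1·M_0 + 4·M_1 + 1·M_2 = 6(Δ_1 - Δ_0) = -78
  1·M_1 + 4·M_2 + 1·M_3 = 6(Δ_2 - Δ_1) = 102
  1·M_2 + 4·M_3 + 1·M_4 = 6(Δ_3 - Δ_2) = -66
Clamped end conditions give two more equations: 2h_0·M_0 + h_0·M_1 = 6(Δ_0 - p'(-1)) = -6 and h_3·M_3 + 2h_3·M_4 = 6(p'(3) - Δ_3) = 36.
Solving: M_0 = 97/7, M_1 = -236/7, M_2 = 43, M_3 = -254/7, M_4 = 253/7.
On [0, 1], p(t) = 6 - 83/14·t - 118/7·t² + 179/14·t³.
With t = 2/3: p(2/3) = -313/189.

-1.6561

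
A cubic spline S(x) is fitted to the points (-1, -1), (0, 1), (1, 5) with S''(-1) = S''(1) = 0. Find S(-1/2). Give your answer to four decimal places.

With m_i denoting the second derivative at x_i, h_i = 1, 1, and Δ_i = (y_(i+1) − y_i)/h_i = 2, 4:
  1·m_0 + 4·m_1 + 1·m_2 = 6(Δ_1 - Δ_0) = 12
Natural end conditions: m_0 = m_2 = 0.
Solving: m_0 = 0, m_1 = 3, m_2 = 0.
On [-1, 0], S(x) = -1 + 3/2·(x + 1) + 0·(x + 1)² + 1/2·(x + 1)³.
With (x + 1) = 1/2: S(-1/2) = -3/16.

-0.1875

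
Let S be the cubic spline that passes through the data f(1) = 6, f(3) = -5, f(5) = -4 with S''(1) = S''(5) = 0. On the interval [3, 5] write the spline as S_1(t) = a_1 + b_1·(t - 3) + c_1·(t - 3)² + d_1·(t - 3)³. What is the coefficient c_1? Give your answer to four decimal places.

With m_i denoting the second derivative at x_i, h_i = 2, 2, and Δ_i = (y_(i+1) − y_i)/h_i = -11/2, 1/2:
  2·m_0 + 8·m_1 + 2·m_2 = 6(Δ_1 - Δ_0) = 36
Natural end conditions: m_0 = m_2 = 0.
Solving the tridiagonal system: m_0 = 0, m_1 = 9/2, m_2 = 0.
On [3, 5], with S_1(t) = a_1 + b_1·(t - 3) + c_1·(t - 3)² + d_1·(t - 3)³: c_1 = m_1/2 = 9/4, d_1 = (m_2 - m_1)/(6h_1) = -3/8, b_1 = Δ_1 - h_1(2m_1 + m_2)/6 = -5/2.

2.2500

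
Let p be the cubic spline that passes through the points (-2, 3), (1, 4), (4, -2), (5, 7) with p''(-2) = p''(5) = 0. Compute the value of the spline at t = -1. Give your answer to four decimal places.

4.9170

Write M_i for p''(x_i). With h_i = 3, 3, 1 and divided differences Δ_i = 1/3, -2, 9, the continuity of p' gives the tridiagonal system
  3·M_0 + 12·M_1 + 3·M_2 = 6(Δ_1 - Δ_0) = -14
  3·M_1 + 8·M_2 + 1·M_3 = 6(Δ_2 - Δ_1) = 66
Natural end conditions: M_0 = M_3 = 0.
Hence M_0 = 0, M_1 = -310/87, M_2 = 278/29, M_3 = 0.
On [-2, 1], p(t) = 3 + 184/87·(t + 2) + 0·(t + 2)² - 155/783·(t + 2)³.
With (t + 2) = 1: p(-1) = 3850/783.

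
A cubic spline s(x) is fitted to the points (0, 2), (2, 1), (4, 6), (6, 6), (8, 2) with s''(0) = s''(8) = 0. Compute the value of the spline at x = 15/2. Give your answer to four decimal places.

With σ_i denoting the second derivative at x_i, h_i = 2, 2, 2, 2, and Δ_i = (y_(i+1) − y_i)/h_i = -1/2, 5/2, 0, -2:
  2·σ_0 + 8·σ_1 + 2·σ_2 = 6(Δ_1 - Δ_0) = 18
  2·σ_1 + 8·σ_2 + 2·σ_3 = 6(Δ_2 - Δ_1) = -15
  2·σ_2 + 8·σ_3 + 2·σ_4 = 6(Δ_3 - Δ_2) = -12
Natural end conditions: σ_0 = σ_4 = 0.
Solving: σ_0 = 0, σ_1 = 159/56, σ_2 = -33/14, σ_3 = -51/56, σ_4 = 0.
On [6, 8], s(x) = 6 - 39/28·(x - 6) - 51/112·(x - 6)² + 17/224·(x - 6)³.
With (x - 6) = 3/2: s(15/2) = 5631/1792.

3.1423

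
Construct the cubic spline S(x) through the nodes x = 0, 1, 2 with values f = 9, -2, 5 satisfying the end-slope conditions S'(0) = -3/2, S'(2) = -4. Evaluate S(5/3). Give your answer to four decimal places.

Put M_i = S'' at the i-th knot. Here h = (1, 1) and Δ = (-11, 7), so the interior equations h_(i-1)·M_(i-1) + 2(h_(i-1)+h_i)·M_i + h_i·M_(i+1) = 6(Δ_i − Δ_(i-1)) read
  1·M_0 + 4·M_1 + 1·M_2 = 6(Δ_1 - Δ_0) = 108
Clamped end conditions give two more equations: 2h_0·M_0 + h_0·M_1 = 6(Δ_0 - S'(0)) = -57 and h_1·M_1 + 2h_1·M_2 = 6(S'(2) - Δ_1) = -66.
Solving: M_0 = -227/4, M_1 = 113/2, M_2 = -245/4.
On [1, 2], S(x) = -2 - 13/8·(x - 1) + 113/4·(x - 1)² - 157/8·(x - 1)³.
With (x - 1) = 2/3: S(5/3) = 395/108.

3.6574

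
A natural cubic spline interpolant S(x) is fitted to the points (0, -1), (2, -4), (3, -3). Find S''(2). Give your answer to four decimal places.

2.5000

Let m_i = S''(x_i). Step sizes h_i = 2, 1; slopes of the chords Δ_i = (y_(i+1) - y_i)/h_i = -3/2, 1.
  2·m_0 + 6·m_1 + 1·m_2 = 6(Δ_1 - Δ_0) = 15
Natural end conditions: m_0 = m_2 = 0.
Solving: m_0 = 0, m_1 = 5/2, m_2 = 0.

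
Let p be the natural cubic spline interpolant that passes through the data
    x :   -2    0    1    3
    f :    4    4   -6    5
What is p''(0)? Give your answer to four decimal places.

With σ_i denoting the second derivative at x_i, h_i = 2, 1, 2, and Δ_i = (y_(i+1) − y_i)/h_i = 0, -10, 11/2:
  2·σ_0 + 6·σ_1 + 1·σ_2 = 6(Δ_1 - Δ_0) = -60
  1·σ_1 + 6·σ_2 + 2·σ_3 = 6(Δ_2 - Δ_1) = 93
Natural end conditions: σ_0 = σ_3 = 0.
Solving the tridiagonal system: σ_0 = 0, σ_1 = -453/35, σ_2 = 618/35, σ_3 = 0.

-12.9429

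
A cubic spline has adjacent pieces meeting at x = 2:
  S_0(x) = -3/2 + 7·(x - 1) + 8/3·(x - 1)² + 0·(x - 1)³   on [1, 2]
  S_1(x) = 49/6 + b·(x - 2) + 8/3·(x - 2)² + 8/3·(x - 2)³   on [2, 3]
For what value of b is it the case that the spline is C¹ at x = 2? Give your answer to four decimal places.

12.3333

S_0'(x) = 7 + 16/3·(x - 1) + 0·(x - 1)², so S_0'(2) = 37/3. On the right, S_1'(2) = b, so b = 37/3.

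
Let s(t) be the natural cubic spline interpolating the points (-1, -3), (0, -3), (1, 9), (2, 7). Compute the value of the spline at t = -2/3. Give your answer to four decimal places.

Put m_i = s'' at the i-th knot. Here h = (1, 1, 1) and Δ = (0, 12, -2), so the interior equations h_(i-1)·m_(i-1) + 2(h_(i-1)+h_i)·m_i + h_i·m_(i+1) = 6(Δ_i − Δ_(i-1)) read
  1·m_0 + 4·m_1 + 1·m_2 = 6(Δ_1 - Δ_0) = 72
  1·m_1 + 4·m_2 + 1·m_3 = 6(Δ_2 - Δ_1) = -84
Natural end conditions: m_0 = m_3 = 0.
Solving: m_0 = 0, m_1 = 124/5, m_2 = -136/5, m_3 = 0.
On [-1, 0], s(t) = -3 - 62/15·(t + 1) + 0·(t + 1)² + 62/15·(t + 1)³.
With (t + 1) = 1/3: s(-2/3) = -1711/405.

-4.2247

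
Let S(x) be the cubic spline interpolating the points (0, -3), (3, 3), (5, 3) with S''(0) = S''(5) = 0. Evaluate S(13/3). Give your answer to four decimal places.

Write m_i for S''(x_i). With h_i = 3, 2 and divided differences Δ_i = 2, 0, the continuity of S' gives the tridiagonal system
  3·m_0 + 10·m_1 + 2·m_2 = 6(Δ_1 - Δ_0) = -12
Natural end conditions: m_0 = m_2 = 0.
Hence m_0 = 0, m_1 = -6/5, m_2 = 0.
On [3, 5], S(x) = 3 + 4/5·(x - 3) - 3/5·(x - 3)² + 1/10·(x - 3)³.
With (x - 3) = 4/3: S(13/3) = 437/135.

3.2370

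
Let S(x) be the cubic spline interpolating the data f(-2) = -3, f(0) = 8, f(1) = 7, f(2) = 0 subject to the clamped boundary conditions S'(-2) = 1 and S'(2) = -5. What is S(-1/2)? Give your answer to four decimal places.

Write m_i for S''(x_i). With h_i = 2, 1, 1 and divided differences Δ_i = 11/2, -1, -7, the continuity of S' gives the tridiagonal system
  2·m_0 + 6·m_1 + 1·m_2 = 6(Δ_1 - Δ_0) = -39
  1·m_1 + 4·m_2 + 1·m_3 = 6(Δ_2 - Δ_1) = -36
Clamped end conditions give two more equations: 2h_0·m_0 + h_0·m_1 = 6(Δ_0 - S'(-2)) = 27 and h_2·m_2 + 2h_2·m_3 = 6(S'(2) - Δ_2) = 12.
Solving the tridiagonal system: m_0 = 243/22, m_1 = -189/22, m_2 = -105/11, m_3 = 237/22.
On [-2, 0], S(x) = -3 + 1·(x + 2) + 243/44·(x + 2)² - 18/11·(x + 2)³.
With (x + 2) = 3/2: S(-1/2) = 951/176.

5.4034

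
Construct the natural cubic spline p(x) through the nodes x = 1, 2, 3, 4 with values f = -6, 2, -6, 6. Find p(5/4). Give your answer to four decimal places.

-2.6875

Let m_i = p''(x_i). Step sizes h_i = 1, 1, 1; slopes of the chords Δ_i = (y_(i+1) - y_i)/h_i = 8, -8, 12.
  1·m_0 + 4·m_1 + 1·m_2 = 6(Δ_1 - Δ_0) = -96
  1·m_1 + 4·m_2 + 1·m_3 = 6(Δ_2 - Δ_1) = 120
Natural end conditions: m_0 = m_3 = 0.
Hence m_0 = 0, m_1 = -168/5, m_2 = 192/5, m_3 = 0.
On [1, 2], p(x) = -6 + 68/5·(x - 1) + 0·(x - 1)² - 28/5·(x - 1)³.
With (x - 1) = 1/4: p(5/4) = -43/16.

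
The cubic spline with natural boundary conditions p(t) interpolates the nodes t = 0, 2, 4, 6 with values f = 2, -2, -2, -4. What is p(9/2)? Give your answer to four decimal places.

-2.2375

Write M_i for p''(x_i). With h_i = 2, 2, 2 and divided differences Δ_i = -2, 0, -1, the continuity of p' gives the tridiagonal system
  2·M_0 + 8·M_1 + 2·M_2 = 6(Δ_1 - Δ_0) = 12
  2·M_1 + 8·M_2 + 2·M_3 = 6(Δ_2 - Δ_1) = -6
Natural end conditions: M_0 = M_3 = 0.
Solving: M_0 = 0, M_1 = 9/5, M_2 = -6/5, M_3 = 0.
On [4, 6], p(t) = -2 - 1/5·(t - 4) - 3/5·(t - 4)² + 1/10·(t - 4)³.
With (t - 4) = 1/2: p(9/2) = -179/80.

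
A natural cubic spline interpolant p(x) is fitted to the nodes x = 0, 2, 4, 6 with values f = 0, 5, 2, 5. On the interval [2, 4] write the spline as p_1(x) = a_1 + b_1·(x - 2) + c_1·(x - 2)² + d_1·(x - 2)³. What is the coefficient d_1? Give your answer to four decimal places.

0.5833

Write M_i for p''(x_i). With h_i = 2, 2, 2 and divided differences Δ_i = 5/2, -3/2, 3/2, the continuity of p' gives the tridiagonal system
  2·M_0 + 8·M_1 + 2·M_2 = 6(Δ_1 - Δ_0) = -24
  2·M_1 + 8·M_2 + 2·M_3 = 6(Δ_2 - Δ_1) = 18
Natural end conditions: M_0 = M_3 = 0.
Solving: M_0 = 0, M_1 = -19/5, M_2 = 16/5, M_3 = 0.
On [2, 4], with p_1(x) = a_1 + b_1·(x - 2) + c_1·(x - 2)² + d_1·(x - 2)³: c_1 = M_1/2 = -19/10, d_1 = (M_2 - M_1)/(6h_1) = 7/12, b_1 = Δ_1 - h_1(2M_1 + M_2)/6 = -1/30.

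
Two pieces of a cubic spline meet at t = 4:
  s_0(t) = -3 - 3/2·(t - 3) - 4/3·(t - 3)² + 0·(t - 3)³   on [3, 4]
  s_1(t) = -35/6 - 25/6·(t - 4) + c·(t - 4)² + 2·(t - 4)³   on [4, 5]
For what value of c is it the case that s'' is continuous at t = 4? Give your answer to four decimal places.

s_0''(t) = -8/3 + 0·(t - 3), so s_0''(4) = -8/3. On the right, s_1''(4) = 2c, so c = -4/3.

-1.3333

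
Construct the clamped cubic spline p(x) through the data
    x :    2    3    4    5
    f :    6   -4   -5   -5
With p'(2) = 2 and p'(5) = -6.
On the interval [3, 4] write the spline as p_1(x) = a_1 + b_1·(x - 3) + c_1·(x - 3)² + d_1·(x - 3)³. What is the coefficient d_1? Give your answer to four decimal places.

Let σ_i = p''(x_i). Step sizes h_i = 1, 1, 1; slopes of the chords Δ_i = (y_(i+1) - y_i)/h_i = -10, -1, 0.
  1·σ_0 + 4·σ_1 + 1·σ_2 = 6(Δ_1 - Δ_0) = 54
  1·σ_1 + 4·σ_2 + 1·σ_3 = 6(Δ_2 - Δ_1) = 6
Clamped end conditions give two more equations: 2h_0·σ_0 + h_0·σ_1 = 6(Δ_0 - p'(2)) = -72 and h_2·σ_2 + 2h_2·σ_3 = 6(p'(5) - Δ_2) = -36.
Hence σ_0 = -734/15, σ_1 = 388/15, σ_2 = -8/15, σ_3 = -266/15.
On [3, 4], with p_1(x) = a_1 + b_1·(x - 3) + c_1·(x - 3)² + d_1·(x - 3)³: c_1 = σ_1/2 = 194/15, d_1 = (σ_2 - σ_1)/(6h_1) = -22/5, b_1 = Δ_1 - h_1(2σ_1 + σ_2)/6 = -143/15.

-4.4000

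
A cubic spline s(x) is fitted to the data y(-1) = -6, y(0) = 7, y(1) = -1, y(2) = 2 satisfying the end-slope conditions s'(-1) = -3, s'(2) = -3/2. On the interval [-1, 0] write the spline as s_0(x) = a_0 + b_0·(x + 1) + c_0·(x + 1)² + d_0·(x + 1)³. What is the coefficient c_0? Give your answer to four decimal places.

39.3000

Put σ_i = s'' at the i-th knot. Here h = (1, 1, 1) and Δ = (13, -8, 3), so the interior equations h_(i-1)·σ_(i-1) + 2(h_(i-1)+h_i)·σ_i + h_i·σ_(i+1) = 6(Δ_i − Δ_(i-1)) read
  1·σ_0 + 4·σ_1 + 1·σ_2 = 6(Δ_1 - Δ_0) = -126
  1·σ_1 + 4·σ_2 + 1·σ_3 = 6(Δ_2 - Δ_1) = 66
Clamped end conditions give two more equations: 2h_0·σ_0 + h_0·σ_1 = 6(Δ_0 - s'(-1)) = 96 and h_2·σ_2 + 2h_2·σ_3 = 6(s'(2) - Δ_2) = -27.
Forward elimination and back-substitution give σ_0 = 393/5, σ_1 = -306/5, σ_2 = 201/5, σ_3 = -168/5.
On [-1, 0], with s_0(x) = a_0 + b_0·(x + 1) + c_0·(x + 1)² + d_0·(x + 1)³: c_0 = σ_0/2 = 393/10, d_0 = (σ_1 - σ_0)/(6h_0) = -233/10, b_0 = Δ_0 - h_0(2σ_0 + σ_1)/6 = -3.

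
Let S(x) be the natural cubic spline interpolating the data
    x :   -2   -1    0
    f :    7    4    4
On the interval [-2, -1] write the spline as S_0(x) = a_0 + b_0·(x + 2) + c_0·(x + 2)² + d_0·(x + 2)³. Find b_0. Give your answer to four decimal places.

Write M_i for S''(x_i). With h_i = 1, 1 and divided differences Δ_i = -3, 0, the continuity of S' gives the tridiagonal system
  1·M_0 + 4·M_1 + 1·M_2 = 6(Δ_1 - Δ_0) = 18
Natural end conditions: M_0 = M_2 = 0.
Forward elimination and back-substitution give M_0 = 0, M_1 = 9/2, M_2 = 0.
On [-2, -1], with S_0(x) = a_0 + b_0·(x + 2) + c_0·(x + 2)² + d_0·(x + 2)³: c_0 = M_0/2 = 0, d_0 = (M_1 - M_0)/(6h_0) = 3/4, b_0 = Δ_0 - h_0(2M_0 + M_1)/6 = -15/4.

-3.7500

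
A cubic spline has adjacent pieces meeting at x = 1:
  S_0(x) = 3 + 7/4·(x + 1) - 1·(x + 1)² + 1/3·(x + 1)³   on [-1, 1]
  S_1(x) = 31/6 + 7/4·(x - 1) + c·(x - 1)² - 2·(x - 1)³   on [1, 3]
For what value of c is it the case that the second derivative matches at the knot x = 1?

S_0''(x) = -2 + 2·(x + 1), so S_0''(1) = 2. On the right, S_1''(1) = 2c, so c = 1.

1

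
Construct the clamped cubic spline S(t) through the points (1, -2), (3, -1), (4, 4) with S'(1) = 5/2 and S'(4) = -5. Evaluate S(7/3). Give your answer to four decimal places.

Put M_i = S'' at the i-th knot. Here h = (2, 1) and Δ = (1/2, 5), so the interior equations h_(i-1)·M_(i-1) + 2(h_(i-1)+h_i)·M_i + h_i·M_(i+1) = 6(Δ_i − Δ_(i-1)) read
  2·M_0 + 6·M_1 + 1·M_2 = 6(Δ_1 - Δ_0) = 27
Clamped end conditions give two more equations: 2h_0·M_0 + h_0·M_1 = 6(Δ_0 - S'(1)) = -12 and h_1·M_1 + 2h_1·M_2 = 6(S'(4) - Δ_1) = -60.
Forward elimination and back-substitution give M_0 = -10, M_1 = 14, M_2 = -37.
On [1, 3], S(t) = -2 + 5/2·(t - 1) - 5·(t - 1)² + 2·(t - 1)³.
With (t - 1) = 4/3: S(7/3) = -76/27.

-2.8148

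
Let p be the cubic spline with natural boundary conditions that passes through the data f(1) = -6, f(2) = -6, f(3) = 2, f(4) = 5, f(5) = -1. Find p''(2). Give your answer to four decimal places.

14.0357

Put m_i = p'' at the i-th knot. Here h = (1, 1, 1, 1) and Δ = (0, 8, 3, -6), so the interior equations h_(i-1)·m_(i-1) + 2(h_(i-1)+h_i)·m_i + h_i·m_(i+1) = 6(Δ_i − Δ_(i-1)) read
  1·m_0 + 4·m_1 + 1·m_2 = 6(Δ_1 - Δ_0) = 48
  1·m_1 + 4·m_2 + 1·m_3 = 6(Δ_2 - Δ_1) = -30
  1·m_2 + 4·m_3 + 1·m_4 = 6(Δ_3 - Δ_2) = -54
Natural end conditions: m_0 = m_4 = 0.
Solving the tridiagonal system: m_0 = 0, m_1 = 393/28, m_2 = -57/7, m_3 = -321/28, m_4 = 0.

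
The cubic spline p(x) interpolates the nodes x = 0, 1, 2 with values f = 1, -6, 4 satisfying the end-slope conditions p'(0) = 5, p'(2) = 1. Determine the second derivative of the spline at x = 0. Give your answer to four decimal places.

Write σ_i for p''(x_i). With h_i = 1, 1 and divided differences Δ_i = -7, 10, the continuity of p' gives the tridiagonal system
  1·σ_0 + 4·σ_1 + 1·σ_2 = 6(Δ_1 - Δ_0) = 102
Clamped end conditions give two more equations: 2h_0·σ_0 + h_0·σ_1 = 6(Δ_0 - p'(0)) = -72 and h_1·σ_1 + 2h_1·σ_2 = 6(p'(2) - Δ_1) = -54.
Forward elimination and back-substitution give σ_0 = -127/2, σ_1 = 55, σ_2 = -109/2.

-63.5000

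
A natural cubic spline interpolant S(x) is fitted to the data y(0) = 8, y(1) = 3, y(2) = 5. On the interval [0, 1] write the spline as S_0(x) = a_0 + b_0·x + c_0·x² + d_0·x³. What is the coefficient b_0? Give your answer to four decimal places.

Write m_i for S''(x_i). With h_i = 1, 1 and divided differences Δ_i = -5, 2, the continuity of S' gives the tridiagonal system
  1·m_0 + 4·m_1 + 1·m_2 = 6(Δ_1 - Δ_0) = 42
Natural end conditions: m_0 = m_2 = 0.
Hence m_0 = 0, m_1 = 21/2, m_2 = 0.
On [0, 1], with S_0(x) = a_0 + b_0·x + c_0·x² + d_0·x³: c_0 = m_0/2 = 0, d_0 = (m_1 - m_0)/(6h_0) = 7/4, b_0 = Δ_0 - h_0(2m_0 + m_1)/6 = -27/4.

-6.7500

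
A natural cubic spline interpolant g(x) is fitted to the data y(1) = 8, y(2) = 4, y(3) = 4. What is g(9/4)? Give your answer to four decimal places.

With m_i denoting the second derivative at x_i, h_i = 1, 1, and Δ_i = (y_(i+1) − y_i)/h_i = -4, 0:
  1·m_0 + 4·m_1 + 1·m_2 = 6(Δ_1 - Δ_0) = 24
Natural end conditions: m_0 = m_2 = 0.
Forward elimination and back-substitution give m_0 = 0, m_1 = 6, m_2 = 0.
On [2, 3], g(x) = 4 - 2·(x - 2) + 3·(x - 2)² - 1·(x - 2)³.
With (x - 2) = 1/4: g(9/4) = 235/64.

3.6719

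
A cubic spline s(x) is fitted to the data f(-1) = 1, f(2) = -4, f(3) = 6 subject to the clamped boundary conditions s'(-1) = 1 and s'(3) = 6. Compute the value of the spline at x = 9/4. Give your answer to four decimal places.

-1.5586

With M_i denoting the second derivative at x_i, h_i = 3, 1, and Δ_i = (y_(i+1) − y_i)/h_i = -5/3, 10:
  3·M_0 + 8·M_1 + 1·M_2 = 6(Δ_1 - Δ_0) = 70
Clamped end conditions give two more equations: 2h_0·M_0 + h_0·M_1 = 6(Δ_0 - s'(-1)) = -16 and h_1·M_1 + 2h_1·M_2 = 6(s'(3) - Δ_1) = -24.
Solving the tridiagonal system: M_0 = -61/6, M_1 = 15, M_2 = -39/2.
On [2, 3], s(x) = -4 + 33/4·(x - 2) + 15/2·(x - 2)² - 23/4·(x - 2)³.
With (x - 2) = 1/4: s(9/4) = -399/256.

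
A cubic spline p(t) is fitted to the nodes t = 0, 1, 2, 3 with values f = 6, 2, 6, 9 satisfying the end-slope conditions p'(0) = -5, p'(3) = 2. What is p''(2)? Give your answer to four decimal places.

Put σ_i = p'' at the i-th knot. Here h = (1, 1, 1) and Δ = (-4, 4, 3), so the interior equations h_(i-1)·σ_(i-1) + 2(h_(i-1)+h_i)·σ_i + h_i·σ_(i+1) = 6(Δ_i − Δ_(i-1)) read
  1·σ_0 + 4·σ_1 + 1·σ_2 = 6(Δ_1 - Δ_0) = 48
  1·σ_1 + 4·σ_2 + 1·σ_3 = 6(Δ_2 - Δ_1) = -6
Clamped end conditions give two more equations: 2h_0·σ_0 + h_0·σ_1 = 6(Δ_0 - p'(0)) = 6 and h_2·σ_2 + 2h_2·σ_3 = 6(p'(3) - Δ_2) = -6.
Hence σ_0 = -62/15, σ_1 = 214/15, σ_2 = -74/15, σ_3 = -8/15.

-4.9333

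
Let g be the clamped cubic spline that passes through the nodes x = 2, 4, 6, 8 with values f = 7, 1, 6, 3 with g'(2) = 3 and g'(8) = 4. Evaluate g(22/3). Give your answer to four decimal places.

2.5975

Write m_i for g''(x_i). With h_i = 2, 2, 2 and divided differences Δ_i = -3, 5/2, -3/2, the continuity of g' gives the tridiagonal system
  2·m_0 + 8·m_1 + 2·m_2 = 6(Δ_1 - Δ_0) = 33
  2·m_1 + 8·m_2 + 2·m_3 = 6(Δ_2 - Δ_1) = -24
Clamped end conditions give two more equations: 2h_0·m_0 + h_0·m_1 = 6(Δ_0 - g'(2)) = -36 and h_2·m_2 + 2h_2·m_3 = 6(g'(8) - Δ_2) = 33.
Hence m_0 = -208/15, m_1 = 146/15, m_2 = -257/30, m_3 = 188/15.
On [6, 8], g(x) = 6 + 1/30·(x - 6) - 257/60·(x - 6)² + 211/120·(x - 6)³.
With (x - 6) = 4/3: g(22/3) = 1052/405.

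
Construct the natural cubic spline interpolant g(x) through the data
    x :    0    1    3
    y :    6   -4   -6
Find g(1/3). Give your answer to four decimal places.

2.2222

Let m_i = g''(x_i). Step sizes h_i = 1, 2; slopes of the chords Δ_i = (y_(i+1) - y_i)/h_i = -10, -1.
  1·m_0 + 6·m_1 + 2·m_2 = 6(Δ_1 - Δ_0) = 54
Natural end conditions: m_0 = m_2 = 0.
Solving the tridiagonal system: m_0 = 0, m_1 = 9, m_2 = 0.
On [0, 1], g(x) = 6 - 23/2·x + 0·x² + 3/2·x³.
With x = 1/3: g(1/3) = 20/9.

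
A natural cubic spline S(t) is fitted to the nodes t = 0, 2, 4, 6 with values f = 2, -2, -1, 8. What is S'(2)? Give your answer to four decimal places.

Write M_i for S''(x_i). With h_i = 2, 2, 2 and divided differences Δ_i = -2, 1/2, 9/2, the continuity of S' gives the tridiagonal system
  2·M_0 + 8·M_1 + 2·M_2 = 6(Δ_1 - Δ_0) = 15
  2·M_1 + 8·M_2 + 2·M_3 = 6(Δ_2 - Δ_1) = 24
Natural end conditions: M_0 = M_3 = 0.
Hence M_0 = 0, M_1 = 6/5, M_2 = 27/10, M_3 = 0.
On [2, 4], S'(t) = b_1 + 2c_1·(t - 2) + 3d_1·(t - 2)² with b_1 = Δ_1 - h_1(2M_1 + M_2)/6 = -6/5, c_1 = M_1/2 = 3/5, d_1 = (M_2 - M_1)/(6h_1) = 1/8. So S'(2) = -6/5.

-1.2000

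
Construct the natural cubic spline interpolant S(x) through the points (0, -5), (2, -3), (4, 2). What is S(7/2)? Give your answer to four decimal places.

0.5742

With M_i denoting the second derivative at x_i, h_i = 2, 2, and Δ_i = (y_(i+1) − y_i)/h_i = 1, 5/2:
  2·M_0 + 8·M_1 + 2·M_2 = 6(Δ_1 - Δ_0) = 9
Natural end conditions: M_0 = M_2 = 0.
Solving: M_0 = 0, M_1 = 9/8, M_2 = 0.
On [2, 4], S(x) = -3 + 7/4·(x - 2) + 9/16·(x - 2)² - 3/32·(x - 2)³.
With (x - 2) = 3/2: S(7/2) = 147/256.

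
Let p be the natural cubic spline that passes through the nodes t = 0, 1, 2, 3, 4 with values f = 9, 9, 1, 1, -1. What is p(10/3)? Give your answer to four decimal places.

With m_i denoting the second derivative at x_i, h_i = 1, 1, 1, 1, and Δ_i = (y_(i+1) − y_i)/h_i = 0, -8, 0, -2:
  1·m_0 + 4·m_1 + 1·m_2 = 6(Δ_1 - Δ_0) = -48
  1·m_1 + 4·m_2 + 1·m_3 = 6(Δ_2 - Δ_1) = 48
  1·m_2 + 4·m_3 + 1·m_4 = 6(Δ_3 - Δ_2) = -12
Natural end conditions: m_0 = m_4 = 0.
Solving the tridiagonal system: m_0 = 0, m_1 = -33/2, m_2 = 18, m_3 = -15/2, m_4 = 0.
On [3, 4], p(t) = 1 + 1/2·(t - 3) - 15/4·(t - 3)² + 5/4·(t - 3)³.
With (t - 3) = 1/3: p(10/3) = 43/54.

0.7963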